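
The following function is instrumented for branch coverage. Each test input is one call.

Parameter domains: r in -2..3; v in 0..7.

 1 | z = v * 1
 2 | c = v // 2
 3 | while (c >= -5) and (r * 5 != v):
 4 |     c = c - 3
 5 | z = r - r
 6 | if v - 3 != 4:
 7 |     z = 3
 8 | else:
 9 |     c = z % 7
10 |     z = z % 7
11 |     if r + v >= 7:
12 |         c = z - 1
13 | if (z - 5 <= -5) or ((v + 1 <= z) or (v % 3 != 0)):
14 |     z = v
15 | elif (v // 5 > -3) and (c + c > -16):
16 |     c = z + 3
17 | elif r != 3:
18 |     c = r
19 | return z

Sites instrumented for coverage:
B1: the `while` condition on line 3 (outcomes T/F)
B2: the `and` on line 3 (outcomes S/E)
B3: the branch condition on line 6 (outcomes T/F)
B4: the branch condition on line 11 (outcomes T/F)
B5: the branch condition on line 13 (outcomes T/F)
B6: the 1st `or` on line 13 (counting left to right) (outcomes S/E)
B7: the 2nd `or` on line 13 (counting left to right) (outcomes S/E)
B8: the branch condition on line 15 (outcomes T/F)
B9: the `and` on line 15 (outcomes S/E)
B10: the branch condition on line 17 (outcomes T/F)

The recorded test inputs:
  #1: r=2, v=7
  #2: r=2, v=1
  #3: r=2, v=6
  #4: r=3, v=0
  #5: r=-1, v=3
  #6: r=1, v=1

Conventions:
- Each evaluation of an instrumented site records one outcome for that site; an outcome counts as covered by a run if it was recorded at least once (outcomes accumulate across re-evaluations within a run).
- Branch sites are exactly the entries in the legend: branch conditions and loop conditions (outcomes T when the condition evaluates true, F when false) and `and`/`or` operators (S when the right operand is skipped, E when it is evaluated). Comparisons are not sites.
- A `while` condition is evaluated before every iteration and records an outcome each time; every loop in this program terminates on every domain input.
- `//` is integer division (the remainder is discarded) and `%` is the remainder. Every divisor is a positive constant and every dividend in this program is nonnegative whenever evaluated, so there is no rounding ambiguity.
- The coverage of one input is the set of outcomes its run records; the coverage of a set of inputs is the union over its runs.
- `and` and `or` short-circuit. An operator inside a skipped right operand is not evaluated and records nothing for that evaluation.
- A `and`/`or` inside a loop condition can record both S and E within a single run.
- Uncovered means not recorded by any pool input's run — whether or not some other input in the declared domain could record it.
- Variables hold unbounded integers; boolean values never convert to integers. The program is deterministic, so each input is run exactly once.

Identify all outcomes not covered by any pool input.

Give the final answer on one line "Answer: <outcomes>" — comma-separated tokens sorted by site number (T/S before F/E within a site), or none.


run #1 (r=2, v=7) records B1=T, B1=F, B2=S, B2=E, B3=F, B4=T, B5=T, B6=S
run #2 (r=2, v=1) records B1=T, B1=F, B2=S, B2=E, B3=T, B5=T, B6=E, B7=S
run #3 (r=2, v=6) records B1=T, B1=F, B2=S, B2=E, B3=T, B5=F, B6=E, B7=E, B8=T, B9=E
run #4 (r=3, v=0) records B1=T, B1=F, B2=S, B2=E, B3=T, B5=T, B6=E, B7=S
run #5 (r=-1, v=3) records B1=T, B1=F, B2=S, B2=E, B3=T, B5=F, B6=E, B7=E, B8=F, B9=E, B10=T
run #6 (r=1, v=1) records B1=T, B1=F, B2=S, B2=E, B3=T, B5=T, B6=E, B7=S
union over the pool: B1=T, B1=F, B2=S, B2=E, B3=T, B3=F, B4=T, B5=T, B5=F, B6=S, B6=E, B7=S, B7=E, B8=T, B8=F, B9=E, B10=T
uncovered (3 of 20): B4=F, B9=S, B10=F
Answer: B4=F, B9=S, B10=F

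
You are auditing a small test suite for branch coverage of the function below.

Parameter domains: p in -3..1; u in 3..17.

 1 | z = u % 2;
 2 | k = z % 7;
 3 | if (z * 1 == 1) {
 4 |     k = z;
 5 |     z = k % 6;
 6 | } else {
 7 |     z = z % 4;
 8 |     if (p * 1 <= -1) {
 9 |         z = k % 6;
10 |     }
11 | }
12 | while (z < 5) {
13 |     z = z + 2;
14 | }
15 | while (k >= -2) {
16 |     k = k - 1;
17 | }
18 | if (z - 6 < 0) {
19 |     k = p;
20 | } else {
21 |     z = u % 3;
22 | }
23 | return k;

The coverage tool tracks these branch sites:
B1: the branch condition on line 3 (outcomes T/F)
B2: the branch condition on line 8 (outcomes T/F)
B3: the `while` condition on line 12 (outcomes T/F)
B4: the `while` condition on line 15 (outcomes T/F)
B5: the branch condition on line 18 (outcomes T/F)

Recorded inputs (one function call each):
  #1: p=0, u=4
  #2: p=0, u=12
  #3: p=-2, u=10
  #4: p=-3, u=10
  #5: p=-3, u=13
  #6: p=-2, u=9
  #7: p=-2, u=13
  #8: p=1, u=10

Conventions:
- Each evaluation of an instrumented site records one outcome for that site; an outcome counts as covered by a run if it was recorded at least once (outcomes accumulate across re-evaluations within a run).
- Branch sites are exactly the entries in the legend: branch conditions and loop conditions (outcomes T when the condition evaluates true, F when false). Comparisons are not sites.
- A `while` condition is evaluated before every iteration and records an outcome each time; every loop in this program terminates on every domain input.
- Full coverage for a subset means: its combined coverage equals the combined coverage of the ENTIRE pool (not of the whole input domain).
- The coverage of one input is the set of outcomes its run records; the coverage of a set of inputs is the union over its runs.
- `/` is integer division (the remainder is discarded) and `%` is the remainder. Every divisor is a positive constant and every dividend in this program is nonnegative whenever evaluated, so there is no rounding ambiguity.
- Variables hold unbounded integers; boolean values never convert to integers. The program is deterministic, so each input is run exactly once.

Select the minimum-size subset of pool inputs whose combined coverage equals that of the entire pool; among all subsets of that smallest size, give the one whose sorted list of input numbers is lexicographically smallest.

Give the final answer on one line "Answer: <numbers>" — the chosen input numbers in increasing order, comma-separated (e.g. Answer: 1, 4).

run #1 (p=0, u=4) records B1=F, B2=F, B3=T, B3=F, B4=T, B4=F, B5=F
run #2 (p=0, u=12) records B1=F, B2=F, B3=T, B3=F, B4=T, B4=F, B5=F
run #3 (p=-2, u=10) records B1=F, B2=T, B3=T, B3=F, B4=T, B4=F, B5=F
run #4 (p=-3, u=10) records B1=F, B2=T, B3=T, B3=F, B4=T, B4=F, B5=F
run #5 (p=-3, u=13) records B1=T, B3=T, B3=F, B4=T, B4=F, B5=T
run #6 (p=-2, u=9) records B1=T, B3=T, B3=F, B4=T, B4=F, B5=T
run #7 (p=-2, u=13) records B1=T, B3=T, B3=F, B4=T, B4=F, B5=T
run #8 (p=1, u=10) records B1=F, B2=F, B3=T, B3=F, B4=T, B4=F, B5=F
union over all inputs: B1=T, B1=F, B2=T, B2=F, B3=T, B3=F, B4=T, B4=F, B5=T, B5=F (10 outcomes)
size 1 is not enough: best union over all size-1 subsets is 7/10
size 2 is not enough: best union over all size-2 subsets is 9/10
size 3: inputs {1, 3, 5} cover all 10 outcomes, and no lexicographically smaller subset of this size does

Answer: 1, 3, 5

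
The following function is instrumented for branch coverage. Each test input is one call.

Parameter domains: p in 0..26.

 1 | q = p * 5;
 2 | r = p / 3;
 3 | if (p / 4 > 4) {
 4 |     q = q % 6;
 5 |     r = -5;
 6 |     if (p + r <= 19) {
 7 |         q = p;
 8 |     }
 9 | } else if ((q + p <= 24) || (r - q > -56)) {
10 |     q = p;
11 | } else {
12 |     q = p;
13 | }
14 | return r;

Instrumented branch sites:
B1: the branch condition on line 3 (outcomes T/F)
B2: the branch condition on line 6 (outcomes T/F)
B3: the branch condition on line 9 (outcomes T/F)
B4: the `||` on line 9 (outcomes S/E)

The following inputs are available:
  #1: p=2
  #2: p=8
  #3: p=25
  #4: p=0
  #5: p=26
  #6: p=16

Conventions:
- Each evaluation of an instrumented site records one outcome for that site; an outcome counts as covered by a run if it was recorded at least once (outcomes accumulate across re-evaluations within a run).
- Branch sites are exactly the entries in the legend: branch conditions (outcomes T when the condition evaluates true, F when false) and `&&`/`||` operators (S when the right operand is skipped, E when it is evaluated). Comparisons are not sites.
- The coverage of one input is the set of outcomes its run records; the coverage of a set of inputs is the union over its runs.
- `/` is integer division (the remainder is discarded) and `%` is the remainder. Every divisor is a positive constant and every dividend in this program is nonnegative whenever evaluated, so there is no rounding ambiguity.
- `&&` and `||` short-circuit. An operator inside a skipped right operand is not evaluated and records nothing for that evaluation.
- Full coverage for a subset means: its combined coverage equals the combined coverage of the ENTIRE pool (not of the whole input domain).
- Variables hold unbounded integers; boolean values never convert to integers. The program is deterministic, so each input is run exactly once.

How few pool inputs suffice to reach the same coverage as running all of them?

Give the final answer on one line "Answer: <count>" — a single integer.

input #1, p=2: events B1->F, B4->S, B3->T; outcomes B1=F, B3=T, B4=S
input #2, p=8: events B1->F, B4->E, B3->T; outcomes B1=F, B3=T, B4=E
input #3, p=25: events B1->T, B2->F; outcomes B1=T, B2=F
input #4, p=0: events B1->F, B4->S, B3->T; outcomes B1=F, B3=T, B4=S
input #5, p=26: events B1->T, B2->F; outcomes B1=T, B2=F
input #6, p=16: events B1->F, B4->E, B3->F; outcomes B1=F, B3=F, B4=E
union over all inputs: B1=T, B1=F, B2=F, B3=T, B3=F, B4=S, B4=E (7 outcomes)
no size-1 subset reaches all 7 outcomes (best union: 3/7)
no size-2 subset reaches all 7 outcomes (best union: 5/7)
size 3: inputs {1, 3, 6} cover all 7 outcomes, and no lexicographically smaller subset of this size does

Answer: 3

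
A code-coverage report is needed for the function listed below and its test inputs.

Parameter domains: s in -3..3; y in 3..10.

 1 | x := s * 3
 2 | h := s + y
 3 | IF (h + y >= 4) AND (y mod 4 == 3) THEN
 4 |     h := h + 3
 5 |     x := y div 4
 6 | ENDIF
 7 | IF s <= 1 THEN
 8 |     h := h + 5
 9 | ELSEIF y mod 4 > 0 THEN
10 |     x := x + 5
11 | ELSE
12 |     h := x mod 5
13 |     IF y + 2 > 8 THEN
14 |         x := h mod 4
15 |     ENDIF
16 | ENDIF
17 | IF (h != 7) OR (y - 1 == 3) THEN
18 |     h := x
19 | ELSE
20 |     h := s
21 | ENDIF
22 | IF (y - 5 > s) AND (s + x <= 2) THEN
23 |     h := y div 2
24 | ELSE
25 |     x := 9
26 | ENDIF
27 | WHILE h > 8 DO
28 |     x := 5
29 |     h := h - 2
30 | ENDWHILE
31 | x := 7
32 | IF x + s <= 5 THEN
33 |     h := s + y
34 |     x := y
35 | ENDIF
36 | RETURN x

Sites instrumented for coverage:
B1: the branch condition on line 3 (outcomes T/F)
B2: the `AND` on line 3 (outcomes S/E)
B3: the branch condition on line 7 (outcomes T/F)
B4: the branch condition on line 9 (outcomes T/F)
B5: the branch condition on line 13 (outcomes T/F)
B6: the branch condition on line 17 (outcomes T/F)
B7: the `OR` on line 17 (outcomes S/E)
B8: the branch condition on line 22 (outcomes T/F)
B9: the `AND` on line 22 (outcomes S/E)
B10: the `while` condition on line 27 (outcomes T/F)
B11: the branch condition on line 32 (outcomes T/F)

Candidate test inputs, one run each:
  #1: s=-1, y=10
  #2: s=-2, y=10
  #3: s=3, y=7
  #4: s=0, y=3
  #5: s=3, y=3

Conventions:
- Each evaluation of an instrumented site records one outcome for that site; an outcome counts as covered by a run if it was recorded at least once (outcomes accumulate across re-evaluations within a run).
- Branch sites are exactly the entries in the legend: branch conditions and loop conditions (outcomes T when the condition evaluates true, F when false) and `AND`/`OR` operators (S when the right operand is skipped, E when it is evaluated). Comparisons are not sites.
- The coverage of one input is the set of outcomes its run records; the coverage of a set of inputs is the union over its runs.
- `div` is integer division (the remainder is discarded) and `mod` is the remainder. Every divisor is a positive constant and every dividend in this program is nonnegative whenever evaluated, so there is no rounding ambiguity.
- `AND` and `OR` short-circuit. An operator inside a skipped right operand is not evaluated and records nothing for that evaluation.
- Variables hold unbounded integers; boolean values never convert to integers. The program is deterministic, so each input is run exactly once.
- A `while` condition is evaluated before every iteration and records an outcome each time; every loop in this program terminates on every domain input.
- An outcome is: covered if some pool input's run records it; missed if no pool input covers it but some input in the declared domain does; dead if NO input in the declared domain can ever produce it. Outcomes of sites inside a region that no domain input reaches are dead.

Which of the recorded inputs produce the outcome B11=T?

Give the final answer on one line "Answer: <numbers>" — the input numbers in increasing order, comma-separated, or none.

input #1 (s=-1, y=10): does not produce B11=T
input #2 (s=-2, y=10): produces B11=T
input #3 (s=3, y=7): does not produce B11=T
input #4 (s=0, y=3): does not produce B11=T
input #5 (s=3, y=3): does not produce B11=T

Answer: 2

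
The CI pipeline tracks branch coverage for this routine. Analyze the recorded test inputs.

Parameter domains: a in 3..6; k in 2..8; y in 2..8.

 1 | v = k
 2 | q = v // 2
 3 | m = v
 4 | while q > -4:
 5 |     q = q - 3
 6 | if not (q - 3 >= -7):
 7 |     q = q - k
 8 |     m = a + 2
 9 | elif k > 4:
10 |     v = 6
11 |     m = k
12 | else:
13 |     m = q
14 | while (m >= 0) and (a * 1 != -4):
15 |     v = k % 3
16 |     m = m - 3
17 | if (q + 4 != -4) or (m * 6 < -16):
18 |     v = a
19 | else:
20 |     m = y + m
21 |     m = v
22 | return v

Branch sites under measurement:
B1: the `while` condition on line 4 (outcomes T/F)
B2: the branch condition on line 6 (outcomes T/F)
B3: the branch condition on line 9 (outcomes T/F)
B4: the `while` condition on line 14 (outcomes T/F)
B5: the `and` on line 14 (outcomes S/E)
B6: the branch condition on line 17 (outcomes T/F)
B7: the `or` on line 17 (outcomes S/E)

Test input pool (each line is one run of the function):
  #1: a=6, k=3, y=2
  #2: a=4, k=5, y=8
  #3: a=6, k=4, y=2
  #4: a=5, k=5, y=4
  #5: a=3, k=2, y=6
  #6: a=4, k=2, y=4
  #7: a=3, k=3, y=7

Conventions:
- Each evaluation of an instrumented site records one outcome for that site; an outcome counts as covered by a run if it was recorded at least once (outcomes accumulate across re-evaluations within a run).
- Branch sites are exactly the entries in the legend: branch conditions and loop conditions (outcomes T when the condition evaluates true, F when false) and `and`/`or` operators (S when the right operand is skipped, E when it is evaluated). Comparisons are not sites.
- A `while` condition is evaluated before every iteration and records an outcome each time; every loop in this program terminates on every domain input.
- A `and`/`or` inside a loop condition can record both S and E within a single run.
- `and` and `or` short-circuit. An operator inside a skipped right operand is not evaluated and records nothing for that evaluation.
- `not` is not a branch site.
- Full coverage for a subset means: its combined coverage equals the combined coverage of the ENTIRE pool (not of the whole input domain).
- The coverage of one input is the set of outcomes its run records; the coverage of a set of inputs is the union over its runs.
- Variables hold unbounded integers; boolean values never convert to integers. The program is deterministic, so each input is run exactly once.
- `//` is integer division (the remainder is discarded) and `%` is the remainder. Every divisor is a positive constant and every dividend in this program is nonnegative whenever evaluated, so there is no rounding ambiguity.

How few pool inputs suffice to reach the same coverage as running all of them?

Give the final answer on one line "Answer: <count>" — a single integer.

input #1, a=6, k=3, y=2: events B1->T, B1->T, B1->F, B2->T, B5->E, B4->T, B5->E, B4->T, B5->E, B4->T, B5->S, B4->F, B7->E, B6->F; outcomes B1=T, B1=F, B2=T, B4=T, B4=F, B5=S, B5=E, B6=F, B7=E
input #2, a=4, k=5, y=8: events B1->T, B1->T, B1->F, B2->F, B3->T, B5->E, B4->T, B5->E, B4->T, B5->S, B4->F, B7->S, B6->T; outcomes B1=T, B1=F, B2=F, B3=T, B4=T, B4=F, B5=S, B5=E, B6=T, B7=S
input #3, a=6, k=4, y=2: events B1->T, B1->T, B1->F, B2->F, B3->F, B5->S, B4->F, B7->S, B6->T; outcomes B1=T, B1=F, B2=F, B3=F, B4=F, B5=S, B6=T, B7=S
input #4, a=5, k=5, y=4: events B1->T, B1->T, B1->F, B2->F, B3->T, B5->E, B4->T, B5->E, B4->T, B5->S, B4->F, B7->S, B6->T; outcomes B1=T, B1=F, B2=F, B3=T, B4=T, B4=F, B5=S, B5=E, B6=T, B7=S
input #5, a=3, k=2, y=6: events B1->T, B1->T, B1->F, B2->T, B5->E, B4->T, B5->E, B4->T, B5->S, B4->F, B7->S, B6->T; outcomes B1=T, B1=F, B2=T, B4=T, B4=F, B5=S, B5=E, B6=T, B7=S
input #6, a=4, k=2, y=4: events B1->T, B1->T, B1->F, B2->T, B5->E, B4->T, B5->E, B4->T, B5->E, B4->T, B5->S, B4->F, B7->S, B6->T; outcomes B1=T, B1=F, B2=T, B4=T, B4=F, B5=S, B5=E, B6=T, B7=S
input #7, a=3, k=3, y=7: events B1->T, B1->T, B1->F, B2->T, B5->E, B4->T, B5->E, B4->T, B5->S, B4->F, B7->E, B6->F; outcomes B1=T, B1=F, B2=T, B4=T, B4=F, B5=S, B5=E, B6=F, B7=E
pool-wide coverage (14 outcomes): B1=T, B1=F, B2=T, B2=F, B3=T, B3=F, B4=T, B4=F, B5=S, B5=E, B6=T, B6=F, B7=S, B7=E
no size-1 subset reaches all 14 outcomes (best union: 10/14)
no size-2 subset reaches all 14 outcomes (best union: 13/14)
the canonical winner is {1, 2, 3}: size 3, full 14-outcome coverage, earliest index list among size-3 covers

Answer: 3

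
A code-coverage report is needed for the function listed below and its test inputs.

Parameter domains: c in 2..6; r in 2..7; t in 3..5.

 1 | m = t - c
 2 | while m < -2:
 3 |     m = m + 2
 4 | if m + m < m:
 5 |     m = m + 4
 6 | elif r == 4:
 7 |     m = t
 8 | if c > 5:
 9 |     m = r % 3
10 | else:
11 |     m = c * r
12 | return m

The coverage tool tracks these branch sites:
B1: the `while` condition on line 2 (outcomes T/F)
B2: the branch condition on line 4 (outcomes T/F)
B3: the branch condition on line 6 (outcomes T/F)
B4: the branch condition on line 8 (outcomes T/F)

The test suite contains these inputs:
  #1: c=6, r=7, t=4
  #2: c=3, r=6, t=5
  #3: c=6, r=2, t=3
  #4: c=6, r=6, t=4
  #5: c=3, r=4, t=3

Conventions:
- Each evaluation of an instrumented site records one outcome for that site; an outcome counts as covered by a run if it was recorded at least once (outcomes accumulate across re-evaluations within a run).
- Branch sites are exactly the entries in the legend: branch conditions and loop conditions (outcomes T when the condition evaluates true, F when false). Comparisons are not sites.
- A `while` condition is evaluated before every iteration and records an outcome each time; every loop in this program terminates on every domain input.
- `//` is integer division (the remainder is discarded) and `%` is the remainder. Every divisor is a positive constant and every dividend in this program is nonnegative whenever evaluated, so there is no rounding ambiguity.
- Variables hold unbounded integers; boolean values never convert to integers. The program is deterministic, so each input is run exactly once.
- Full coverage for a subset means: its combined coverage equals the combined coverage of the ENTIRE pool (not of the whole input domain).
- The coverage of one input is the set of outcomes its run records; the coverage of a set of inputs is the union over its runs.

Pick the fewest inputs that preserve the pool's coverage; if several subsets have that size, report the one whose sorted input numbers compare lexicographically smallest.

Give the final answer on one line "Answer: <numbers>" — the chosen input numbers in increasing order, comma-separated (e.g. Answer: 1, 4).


#1 (c=6, r=7, t=4) -> B1->F, B2->T, B4->T; covered: B1=F, B2=T, B4=T
#2 (c=3, r=6, t=5) -> B1->F, B2->F, B3->F, B4->F; covered: B1=F, B2=F, B3=F, B4=F
#3 (c=6, r=2, t=3) -> B1->T, B1->F, B2->T, B4->T; covered: B1=T, B1=F, B2=T, B4=T
#4 (c=6, r=6, t=4) -> B1->F, B2->T, B4->T; covered: B1=F, B2=T, B4=T
#5 (c=3, r=4, t=3) -> B1->F, B2->F, B3->T, B4->F; covered: B1=F, B2=F, B3=T, B4=F
the full pool covers 8 outcomes: B1=T, B1=F, B2=T, B2=F, B3=T, B3=F, B4=T, B4=F
no size-1 subset reaches all 8 outcomes (best union: 4/8)
no size-2 subset reaches all 8 outcomes (best union: 7/8)
at size 3, {2, 3, 5} reaches all 8 outcomes; every lexicographically earlier size-3 subset fails
Answer: 2, 3, 5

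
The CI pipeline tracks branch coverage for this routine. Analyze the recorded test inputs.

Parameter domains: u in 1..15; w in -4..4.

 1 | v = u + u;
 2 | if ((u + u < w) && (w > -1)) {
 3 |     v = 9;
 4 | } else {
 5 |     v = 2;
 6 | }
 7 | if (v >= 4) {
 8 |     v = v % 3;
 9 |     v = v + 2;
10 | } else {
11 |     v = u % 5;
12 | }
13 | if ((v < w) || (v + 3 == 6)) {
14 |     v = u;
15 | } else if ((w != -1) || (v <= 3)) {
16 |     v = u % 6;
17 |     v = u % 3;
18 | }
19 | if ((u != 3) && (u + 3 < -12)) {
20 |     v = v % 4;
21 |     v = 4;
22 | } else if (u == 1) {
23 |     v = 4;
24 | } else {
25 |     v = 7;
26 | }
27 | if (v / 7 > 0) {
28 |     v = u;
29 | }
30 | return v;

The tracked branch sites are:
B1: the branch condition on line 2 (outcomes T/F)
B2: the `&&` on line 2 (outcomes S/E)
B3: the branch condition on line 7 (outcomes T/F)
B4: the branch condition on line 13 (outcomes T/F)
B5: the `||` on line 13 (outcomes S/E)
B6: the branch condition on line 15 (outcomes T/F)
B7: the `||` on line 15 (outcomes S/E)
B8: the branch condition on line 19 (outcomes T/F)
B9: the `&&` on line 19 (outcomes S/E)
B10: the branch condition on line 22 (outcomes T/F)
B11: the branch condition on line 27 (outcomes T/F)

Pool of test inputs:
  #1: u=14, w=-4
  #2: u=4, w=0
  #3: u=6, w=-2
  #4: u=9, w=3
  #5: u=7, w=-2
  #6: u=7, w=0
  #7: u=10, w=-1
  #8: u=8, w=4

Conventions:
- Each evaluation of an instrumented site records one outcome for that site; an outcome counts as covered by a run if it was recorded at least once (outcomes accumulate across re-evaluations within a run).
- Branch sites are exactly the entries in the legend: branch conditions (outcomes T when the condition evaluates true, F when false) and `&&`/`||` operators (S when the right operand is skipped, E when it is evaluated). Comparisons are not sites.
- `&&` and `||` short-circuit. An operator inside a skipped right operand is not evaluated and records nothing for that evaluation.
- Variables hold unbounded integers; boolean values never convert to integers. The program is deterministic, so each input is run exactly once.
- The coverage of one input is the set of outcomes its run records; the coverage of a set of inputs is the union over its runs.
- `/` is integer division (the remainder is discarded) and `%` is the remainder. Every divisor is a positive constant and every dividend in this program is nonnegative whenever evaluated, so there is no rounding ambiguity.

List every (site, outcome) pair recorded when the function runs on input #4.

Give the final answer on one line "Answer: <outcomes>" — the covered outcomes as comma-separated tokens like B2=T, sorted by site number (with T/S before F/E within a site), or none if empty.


Tracing the run of input #4 (u=9, w=3):
  B2->S, B1->F, B3->F, B5->E, B4->F, B7->S, B6->T, B9->E, B8->F, B10->F
  B11->T
as a set, this run covers: B1=F, B2=S, B3=F, B4=F, B5=E, B6=T, B7=S, B8=F, B9=E, B10=F, B11=T
Answer: B1=F, B2=S, B3=F, B4=F, B5=E, B6=T, B7=S, B8=F, B9=E, B10=F, B11=T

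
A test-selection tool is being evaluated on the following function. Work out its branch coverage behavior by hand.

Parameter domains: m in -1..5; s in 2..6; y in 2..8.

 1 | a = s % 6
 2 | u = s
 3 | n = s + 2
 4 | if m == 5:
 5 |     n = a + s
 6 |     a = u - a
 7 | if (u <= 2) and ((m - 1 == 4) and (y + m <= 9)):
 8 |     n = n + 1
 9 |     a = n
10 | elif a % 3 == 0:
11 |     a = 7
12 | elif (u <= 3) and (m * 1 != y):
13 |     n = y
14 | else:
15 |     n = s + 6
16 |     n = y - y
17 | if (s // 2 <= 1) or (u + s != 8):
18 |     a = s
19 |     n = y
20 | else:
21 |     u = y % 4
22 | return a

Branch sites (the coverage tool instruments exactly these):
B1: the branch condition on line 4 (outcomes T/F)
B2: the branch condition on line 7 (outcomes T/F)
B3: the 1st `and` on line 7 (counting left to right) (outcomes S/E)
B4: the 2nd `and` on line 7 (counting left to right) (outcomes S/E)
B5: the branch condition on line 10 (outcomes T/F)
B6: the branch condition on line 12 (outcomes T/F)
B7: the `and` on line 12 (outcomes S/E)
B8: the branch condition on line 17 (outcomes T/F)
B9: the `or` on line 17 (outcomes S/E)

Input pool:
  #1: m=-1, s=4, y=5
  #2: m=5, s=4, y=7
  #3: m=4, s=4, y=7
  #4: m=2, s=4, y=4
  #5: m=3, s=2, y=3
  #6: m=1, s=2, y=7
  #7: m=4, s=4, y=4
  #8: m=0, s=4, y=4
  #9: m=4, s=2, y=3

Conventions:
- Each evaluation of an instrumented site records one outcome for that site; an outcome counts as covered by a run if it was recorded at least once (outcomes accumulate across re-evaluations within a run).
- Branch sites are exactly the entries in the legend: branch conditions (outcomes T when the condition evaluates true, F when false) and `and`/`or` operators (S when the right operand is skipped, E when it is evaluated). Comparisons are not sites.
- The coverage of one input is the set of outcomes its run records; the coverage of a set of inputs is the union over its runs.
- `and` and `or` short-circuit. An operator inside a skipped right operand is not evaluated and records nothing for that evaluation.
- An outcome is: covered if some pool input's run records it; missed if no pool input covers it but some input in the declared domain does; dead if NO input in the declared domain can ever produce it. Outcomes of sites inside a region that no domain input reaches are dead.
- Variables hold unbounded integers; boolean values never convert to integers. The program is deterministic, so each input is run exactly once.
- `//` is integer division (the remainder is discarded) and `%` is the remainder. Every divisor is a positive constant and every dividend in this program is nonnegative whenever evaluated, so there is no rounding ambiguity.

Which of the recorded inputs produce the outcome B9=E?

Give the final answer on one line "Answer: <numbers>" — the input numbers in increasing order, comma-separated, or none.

input #1 (m=-1, s=4, y=5): produces B9=E
input #2 (m=5, s=4, y=7): produces B9=E
input #3 (m=4, s=4, y=7): produces B9=E
input #4 (m=2, s=4, y=4): produces B9=E
input #5 (m=3, s=2, y=3): does not produce B9=E
input #6 (m=1, s=2, y=7): does not produce B9=E
input #7 (m=4, s=4, y=4): produces B9=E
input #8 (m=0, s=4, y=4): produces B9=E
input #9 (m=4, s=2, y=3): does not produce B9=E

Answer: 1, 2, 3, 4, 7, 8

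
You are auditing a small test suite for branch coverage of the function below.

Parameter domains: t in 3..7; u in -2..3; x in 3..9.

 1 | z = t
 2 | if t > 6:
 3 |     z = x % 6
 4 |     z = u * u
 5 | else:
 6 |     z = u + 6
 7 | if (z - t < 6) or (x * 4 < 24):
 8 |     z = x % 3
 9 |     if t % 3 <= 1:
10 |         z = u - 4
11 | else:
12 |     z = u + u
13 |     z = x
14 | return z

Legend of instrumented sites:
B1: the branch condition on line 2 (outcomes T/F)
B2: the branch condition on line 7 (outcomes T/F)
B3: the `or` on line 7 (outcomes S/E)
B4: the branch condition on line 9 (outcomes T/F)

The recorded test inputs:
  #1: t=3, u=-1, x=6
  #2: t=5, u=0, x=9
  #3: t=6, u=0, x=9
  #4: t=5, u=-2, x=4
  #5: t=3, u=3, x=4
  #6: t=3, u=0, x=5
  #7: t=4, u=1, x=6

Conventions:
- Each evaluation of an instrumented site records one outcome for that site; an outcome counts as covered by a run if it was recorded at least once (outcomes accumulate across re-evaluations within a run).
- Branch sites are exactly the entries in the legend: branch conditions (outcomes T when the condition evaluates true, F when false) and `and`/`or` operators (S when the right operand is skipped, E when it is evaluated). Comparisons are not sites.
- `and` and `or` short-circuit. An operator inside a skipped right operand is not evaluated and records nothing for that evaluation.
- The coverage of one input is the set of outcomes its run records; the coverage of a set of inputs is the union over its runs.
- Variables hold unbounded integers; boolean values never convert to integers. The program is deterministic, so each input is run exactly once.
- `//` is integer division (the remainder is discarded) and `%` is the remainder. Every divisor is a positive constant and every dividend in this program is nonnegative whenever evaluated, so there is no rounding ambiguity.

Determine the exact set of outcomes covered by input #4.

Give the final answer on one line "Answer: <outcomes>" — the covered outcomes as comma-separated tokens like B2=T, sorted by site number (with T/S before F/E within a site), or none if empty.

Simulating input #4 (t=5, u=-2, x=4) step by step:
  B1->F, B3->S, B2->T, B4->F
as a set, this run covers: B1=F, B2=T, B3=S, B4=F

Answer: B1=F, B2=T, B3=S, B4=F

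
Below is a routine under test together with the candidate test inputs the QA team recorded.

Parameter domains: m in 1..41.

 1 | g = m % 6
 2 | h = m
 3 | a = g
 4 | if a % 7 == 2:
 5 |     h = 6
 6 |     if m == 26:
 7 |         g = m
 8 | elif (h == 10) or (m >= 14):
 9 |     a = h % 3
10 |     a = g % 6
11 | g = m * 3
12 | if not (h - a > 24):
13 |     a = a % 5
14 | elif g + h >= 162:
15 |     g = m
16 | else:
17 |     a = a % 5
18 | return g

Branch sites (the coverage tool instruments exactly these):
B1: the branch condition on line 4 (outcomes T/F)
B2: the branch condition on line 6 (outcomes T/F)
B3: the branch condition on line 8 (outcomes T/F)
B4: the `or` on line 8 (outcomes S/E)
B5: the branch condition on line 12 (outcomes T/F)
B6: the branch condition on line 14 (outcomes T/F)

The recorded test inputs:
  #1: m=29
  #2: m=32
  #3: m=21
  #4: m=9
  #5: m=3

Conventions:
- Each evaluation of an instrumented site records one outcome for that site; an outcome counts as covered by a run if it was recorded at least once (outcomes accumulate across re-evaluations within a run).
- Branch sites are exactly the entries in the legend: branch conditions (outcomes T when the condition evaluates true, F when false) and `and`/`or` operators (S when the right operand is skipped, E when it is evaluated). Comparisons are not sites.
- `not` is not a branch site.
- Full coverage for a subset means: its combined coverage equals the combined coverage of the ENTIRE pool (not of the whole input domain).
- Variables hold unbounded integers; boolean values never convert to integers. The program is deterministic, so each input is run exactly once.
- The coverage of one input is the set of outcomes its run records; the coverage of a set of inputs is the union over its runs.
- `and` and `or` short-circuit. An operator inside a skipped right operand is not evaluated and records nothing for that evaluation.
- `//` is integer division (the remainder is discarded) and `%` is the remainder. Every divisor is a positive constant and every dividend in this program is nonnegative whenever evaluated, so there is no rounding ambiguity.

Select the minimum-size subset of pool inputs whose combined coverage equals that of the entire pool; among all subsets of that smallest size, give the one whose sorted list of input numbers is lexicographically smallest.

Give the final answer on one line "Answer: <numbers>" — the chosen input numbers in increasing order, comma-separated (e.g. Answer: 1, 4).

test 1 (m=29) fires B1->F, B4->E, B3->T, B5->T; hits B1=F, B3=T, B4=E, B5=T
test 2 (m=32) fires B1->T, B2->F, B5->T; hits B1=T, B2=F, B5=T
test 3 (m=21) fires B1->F, B4->E, B3->T, B5->T; hits B1=F, B3=T, B4=E, B5=T
test 4 (m=9) fires B1->F, B4->E, B3->F, B5->T; hits B1=F, B3=F, B4=E, B5=T
test 5 (m=3) fires B1->F, B4->E, B3->F, B5->T; hits B1=F, B3=F, B4=E, B5=T
the full pool covers 7 outcomes: B1=T, B1=F, B2=F, B3=T, B3=F, B4=E, B5=T
no size-1 subset reaches all 7 outcomes (best union: 4/7)
no size-2 subset reaches all 7 outcomes (best union: 6/7)
size 3: inputs {1, 2, 4} cover all 7 outcomes, and no lexicographically smaller subset of this size does

Answer: 1, 2, 4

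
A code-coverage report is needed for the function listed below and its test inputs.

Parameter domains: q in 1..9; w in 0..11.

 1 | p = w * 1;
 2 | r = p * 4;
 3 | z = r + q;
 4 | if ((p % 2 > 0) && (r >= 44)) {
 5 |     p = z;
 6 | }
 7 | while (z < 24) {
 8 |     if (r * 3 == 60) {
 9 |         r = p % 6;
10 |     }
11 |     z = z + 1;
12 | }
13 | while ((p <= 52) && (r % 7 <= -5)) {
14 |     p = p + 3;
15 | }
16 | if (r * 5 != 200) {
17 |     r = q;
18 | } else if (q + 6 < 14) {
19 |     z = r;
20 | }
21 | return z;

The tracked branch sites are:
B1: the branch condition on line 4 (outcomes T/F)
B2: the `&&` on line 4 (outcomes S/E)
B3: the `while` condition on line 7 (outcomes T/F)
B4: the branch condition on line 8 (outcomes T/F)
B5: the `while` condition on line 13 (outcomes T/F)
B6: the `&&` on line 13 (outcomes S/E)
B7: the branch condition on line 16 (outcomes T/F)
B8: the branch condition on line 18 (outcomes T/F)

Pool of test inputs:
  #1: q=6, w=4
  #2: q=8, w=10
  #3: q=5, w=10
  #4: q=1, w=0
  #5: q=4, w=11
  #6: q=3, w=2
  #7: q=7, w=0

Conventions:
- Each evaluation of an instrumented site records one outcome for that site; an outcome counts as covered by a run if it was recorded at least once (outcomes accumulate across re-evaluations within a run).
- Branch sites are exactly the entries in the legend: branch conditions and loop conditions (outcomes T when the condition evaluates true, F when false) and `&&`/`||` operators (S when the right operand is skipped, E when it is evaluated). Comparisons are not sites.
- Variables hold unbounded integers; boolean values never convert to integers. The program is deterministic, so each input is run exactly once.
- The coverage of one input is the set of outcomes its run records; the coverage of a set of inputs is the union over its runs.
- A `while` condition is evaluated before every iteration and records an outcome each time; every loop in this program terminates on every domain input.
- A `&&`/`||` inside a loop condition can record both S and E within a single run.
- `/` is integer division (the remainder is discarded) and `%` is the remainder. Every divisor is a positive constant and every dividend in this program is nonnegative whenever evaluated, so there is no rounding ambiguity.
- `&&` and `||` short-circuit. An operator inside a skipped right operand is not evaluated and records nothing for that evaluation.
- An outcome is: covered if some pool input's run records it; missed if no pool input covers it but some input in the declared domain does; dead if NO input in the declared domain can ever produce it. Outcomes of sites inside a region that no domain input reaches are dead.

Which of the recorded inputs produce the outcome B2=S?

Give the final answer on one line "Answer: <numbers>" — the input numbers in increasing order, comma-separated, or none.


input #1 (q=6, w=4): hits B2=S
input #2 (q=8, w=10): hits B2=S
input #3 (q=5, w=10): hits B2=S
input #4 (q=1, w=0): hits B2=S
input #5 (q=4, w=11): never hits B2=S
input #6 (q=3, w=2): hits B2=S
input #7 (q=7, w=0): hits B2=S
Answer: 1, 2, 3, 4, 6, 7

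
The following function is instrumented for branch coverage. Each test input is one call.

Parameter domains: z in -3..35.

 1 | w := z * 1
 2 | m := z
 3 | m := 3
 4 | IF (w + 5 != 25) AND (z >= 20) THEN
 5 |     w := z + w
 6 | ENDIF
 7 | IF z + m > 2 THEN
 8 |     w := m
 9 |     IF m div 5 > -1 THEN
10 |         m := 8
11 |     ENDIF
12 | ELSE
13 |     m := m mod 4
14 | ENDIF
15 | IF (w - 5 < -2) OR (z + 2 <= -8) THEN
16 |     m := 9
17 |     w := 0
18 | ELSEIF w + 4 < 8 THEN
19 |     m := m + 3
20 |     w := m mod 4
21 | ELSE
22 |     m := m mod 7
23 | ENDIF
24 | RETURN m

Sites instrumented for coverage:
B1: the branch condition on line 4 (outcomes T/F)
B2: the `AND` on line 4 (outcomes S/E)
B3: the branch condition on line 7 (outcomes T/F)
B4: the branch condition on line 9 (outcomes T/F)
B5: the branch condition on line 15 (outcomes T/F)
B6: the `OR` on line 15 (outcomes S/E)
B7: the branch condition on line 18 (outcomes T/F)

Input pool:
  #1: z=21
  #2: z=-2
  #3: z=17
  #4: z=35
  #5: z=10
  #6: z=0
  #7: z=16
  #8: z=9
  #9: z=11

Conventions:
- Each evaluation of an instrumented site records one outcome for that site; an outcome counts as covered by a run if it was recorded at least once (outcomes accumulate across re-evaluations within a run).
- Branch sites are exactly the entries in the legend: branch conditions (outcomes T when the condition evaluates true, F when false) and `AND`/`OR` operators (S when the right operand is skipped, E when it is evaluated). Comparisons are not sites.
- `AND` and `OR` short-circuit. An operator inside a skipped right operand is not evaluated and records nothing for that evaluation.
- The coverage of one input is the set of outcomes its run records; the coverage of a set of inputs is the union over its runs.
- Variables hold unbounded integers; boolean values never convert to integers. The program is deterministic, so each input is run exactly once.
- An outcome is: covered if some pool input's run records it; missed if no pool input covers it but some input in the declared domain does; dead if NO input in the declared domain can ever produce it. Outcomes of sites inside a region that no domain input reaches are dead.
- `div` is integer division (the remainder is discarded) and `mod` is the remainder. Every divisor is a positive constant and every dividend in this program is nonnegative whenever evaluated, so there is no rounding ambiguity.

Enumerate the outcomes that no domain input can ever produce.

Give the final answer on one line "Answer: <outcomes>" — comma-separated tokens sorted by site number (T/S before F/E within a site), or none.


checking every outcome against all 39 domain inputs:
  B4=F: no domain input ever produces it -> dead
  B7=F: no domain input ever produces it -> dead
  reachable outcomes have witnesses, e.g. B1=T (e.g. z=21), B1=F (e.g. z=-3), B2=S (e.g. z=20), B2=E (e.g. z=-3)
Answer: B4=F, B7=F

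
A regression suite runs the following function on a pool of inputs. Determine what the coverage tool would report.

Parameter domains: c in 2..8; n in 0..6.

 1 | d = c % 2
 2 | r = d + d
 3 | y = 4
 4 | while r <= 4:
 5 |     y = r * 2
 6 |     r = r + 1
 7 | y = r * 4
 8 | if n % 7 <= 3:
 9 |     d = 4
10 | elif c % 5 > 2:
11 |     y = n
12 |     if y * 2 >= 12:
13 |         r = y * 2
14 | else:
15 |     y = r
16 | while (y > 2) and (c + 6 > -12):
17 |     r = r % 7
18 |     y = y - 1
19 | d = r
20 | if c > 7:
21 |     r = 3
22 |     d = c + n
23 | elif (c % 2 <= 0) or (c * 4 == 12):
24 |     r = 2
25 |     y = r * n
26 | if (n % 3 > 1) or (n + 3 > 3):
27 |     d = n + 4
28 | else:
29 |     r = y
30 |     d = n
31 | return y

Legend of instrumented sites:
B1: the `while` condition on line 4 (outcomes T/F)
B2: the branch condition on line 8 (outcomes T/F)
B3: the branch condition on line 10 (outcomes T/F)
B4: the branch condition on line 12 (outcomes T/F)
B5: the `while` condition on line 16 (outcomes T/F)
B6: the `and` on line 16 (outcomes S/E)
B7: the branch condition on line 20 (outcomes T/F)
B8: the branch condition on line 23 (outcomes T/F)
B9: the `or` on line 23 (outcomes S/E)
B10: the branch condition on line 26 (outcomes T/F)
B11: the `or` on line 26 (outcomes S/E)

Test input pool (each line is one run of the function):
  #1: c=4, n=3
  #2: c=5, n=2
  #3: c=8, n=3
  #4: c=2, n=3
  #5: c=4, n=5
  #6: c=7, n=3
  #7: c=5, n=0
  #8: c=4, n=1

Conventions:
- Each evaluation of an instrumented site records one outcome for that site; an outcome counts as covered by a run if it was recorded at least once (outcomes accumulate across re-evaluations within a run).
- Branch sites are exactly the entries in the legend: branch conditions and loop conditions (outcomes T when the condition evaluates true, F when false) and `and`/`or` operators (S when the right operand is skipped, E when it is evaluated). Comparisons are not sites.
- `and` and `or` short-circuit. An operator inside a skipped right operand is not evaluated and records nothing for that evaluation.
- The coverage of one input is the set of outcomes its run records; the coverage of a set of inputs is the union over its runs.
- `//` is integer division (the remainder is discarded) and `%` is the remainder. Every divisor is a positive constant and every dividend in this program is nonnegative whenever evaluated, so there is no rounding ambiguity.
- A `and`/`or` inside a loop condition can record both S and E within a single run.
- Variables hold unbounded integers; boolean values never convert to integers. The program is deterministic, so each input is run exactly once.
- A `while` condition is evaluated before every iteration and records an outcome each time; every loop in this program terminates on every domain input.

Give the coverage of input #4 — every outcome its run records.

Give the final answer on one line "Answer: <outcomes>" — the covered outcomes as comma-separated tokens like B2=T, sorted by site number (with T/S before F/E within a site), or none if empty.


Tracing the run of input #4 (c=2, n=3):
  B1->T, B1->T, B1->T, B1->T, B1->T, B1->F, B2->T, B6->E, B5->T, B6->E
  B5->T, B6->E, B5->T, B6->E, B5->T, B6->E, B5->T, B6->E, B5->T, B6->E
  B5->T, B6->E, B5->T, B6->E, B5->T, B6->E, B5->T, B6->E, B5->T, B6->E
  B5->T, B6->E, B5->T, B6->E, B5->T, B6->E, B5->T, B6->E, B5->T, B6->E
  B5->T, B6->E, B5->T, B6->S, B5->F, B7->F, B9->S, B8->T, B11->E, B10->T
distinct outcomes covered: B1=T, B1=F, B2=T, B5=T, B5=F, B6=S, B6=E, B7=F, B8=T, B9=S, B10=T, B11=E
Answer: B1=T, B1=F, B2=T, B5=T, B5=F, B6=S, B6=E, B7=F, B8=T, B9=S, B10=T, B11=E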